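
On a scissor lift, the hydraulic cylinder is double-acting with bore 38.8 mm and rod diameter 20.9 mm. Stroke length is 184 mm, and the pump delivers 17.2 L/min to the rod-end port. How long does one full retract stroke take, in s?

Rod-side annular area A_ann = π/4 × (38.8² − 20.9²) = 839.3 mm^2
Swept volume V = A × L; t = V / Q = A·L / Q

t ≈ 0.539 s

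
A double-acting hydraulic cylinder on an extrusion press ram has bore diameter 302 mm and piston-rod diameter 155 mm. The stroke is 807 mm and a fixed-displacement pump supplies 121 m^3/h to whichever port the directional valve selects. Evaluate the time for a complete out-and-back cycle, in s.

Cap-side area A_cap = π/4 × (302 mm)² = 71630 mm^2
Rod-side annular area A_ann = π/4 × (302² − 155²) = 52760 mm^2
t_ext = A_cap·L/Q = 1.720 s
t_ret = A_ann·L/Q = 1.267 s
t_cycle = t_ext + t_ret

t ≈ 2.99 s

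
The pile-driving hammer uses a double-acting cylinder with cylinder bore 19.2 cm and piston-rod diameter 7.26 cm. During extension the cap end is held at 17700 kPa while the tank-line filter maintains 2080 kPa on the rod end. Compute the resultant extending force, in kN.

Cap-side area A_cap = π/4 × (19.2 cm)² = 289.5 cm^2
Rod-side annular area A_ann = π/4 × (19.2² − 7.26²) = 248.1 cm^2
Net thrust = P_cap·A_cap − P_rod·A_ann = 512.5 kN − 51.61 kN

F ≈ 461 kN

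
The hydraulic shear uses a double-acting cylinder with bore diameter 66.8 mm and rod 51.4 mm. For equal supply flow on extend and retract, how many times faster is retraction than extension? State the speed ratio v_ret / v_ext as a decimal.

v_ret/v_ext ≈ 2.45

Cap-side area A_cap = π/4 × (66.8 mm)² = 3505 mm^2
Rod-side annular area A_ann = π/4 × (66.8² − 51.4²) = 1430 mm^2
For equal Q, v ∝ 1/A, so v_ret/v_ext = A_cap/A_ann.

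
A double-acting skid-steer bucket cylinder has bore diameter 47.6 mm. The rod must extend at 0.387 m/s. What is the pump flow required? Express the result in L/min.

Q ≈ 41.3 L/min

Cap-side area A_cap = π/4 × (47.6 mm)² = 1780 mm^2
Q = A × v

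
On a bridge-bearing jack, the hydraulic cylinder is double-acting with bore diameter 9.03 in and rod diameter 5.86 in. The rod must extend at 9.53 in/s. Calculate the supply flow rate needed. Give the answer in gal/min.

Cap-side area A_cap = π/4 × (9.03 in)² = 64.04 in^2
Q = A × v

Q ≈ 159 gal/min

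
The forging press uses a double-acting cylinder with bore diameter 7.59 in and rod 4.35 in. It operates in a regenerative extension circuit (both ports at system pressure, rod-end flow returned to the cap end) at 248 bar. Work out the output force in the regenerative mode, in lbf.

With equal pressure on both faces, forces on the annular region cancel; the net push is pressure × rod cross-section.
Rod cross-section A_rod = π/4 × (4.35 in)² = 14.86 in^2
F = P × A_rod

F ≈ 53500 lbf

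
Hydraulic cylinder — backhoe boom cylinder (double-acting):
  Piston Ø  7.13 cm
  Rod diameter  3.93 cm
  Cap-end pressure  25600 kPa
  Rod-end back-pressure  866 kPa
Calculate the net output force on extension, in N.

Cap-side area A_cap = π/4 × (7.13 cm)² = 39.93 cm^2
Rod-side annular area A_ann = π/4 × (7.13² − 3.93²) = 27.80 cm^2
Net thrust = P_cap·A_cap − P_rod·A_ann = 1.022e5 N − 2407 N

F ≈ 99800 N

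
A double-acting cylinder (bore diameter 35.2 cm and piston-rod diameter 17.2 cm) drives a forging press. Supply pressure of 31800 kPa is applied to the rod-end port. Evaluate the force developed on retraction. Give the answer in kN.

Rod-side annular area A_ann = π/4 × (35.2² − 17.2²) = 740.8 cm^2
On retraction the pressure acts on the annular area (bore minus rod).
F = P × A_ann

F ≈ 2360 kN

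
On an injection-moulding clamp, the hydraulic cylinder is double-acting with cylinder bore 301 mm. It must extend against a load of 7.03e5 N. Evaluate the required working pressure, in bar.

Cap-side area A_cap = π/4 × (301 mm)² = 71160 mm^2
P = F / A = 7.03e5 N / A

P ≈ 98.8 bar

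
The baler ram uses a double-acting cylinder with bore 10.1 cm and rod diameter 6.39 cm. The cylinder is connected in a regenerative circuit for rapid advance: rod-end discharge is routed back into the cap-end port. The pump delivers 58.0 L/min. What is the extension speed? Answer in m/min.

v ≈ 18.1 m/min

In regeneration the rod-end outflow joins the pump flow into the cap end, so the net volume the pump must supply per unit advance equals the rod cross-section area.
Rod cross-section A_rod = π/4 × (6.39 cm)² = 32.07 cm^2
v = Q_pump / A_rod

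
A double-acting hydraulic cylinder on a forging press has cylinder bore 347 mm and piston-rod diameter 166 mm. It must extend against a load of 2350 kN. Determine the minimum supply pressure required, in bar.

P ≈ 248 bar

Cap-side area A_cap = π/4 × (347 mm)² = 94570 mm^2
P = F / A = 2350 kN / A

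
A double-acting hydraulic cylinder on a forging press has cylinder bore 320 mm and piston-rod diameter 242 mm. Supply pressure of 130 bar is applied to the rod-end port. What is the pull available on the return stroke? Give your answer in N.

Rod-side annular area A_ann = π/4 × (320² − 242²) = 34430 mm^2
On retraction the pressure acts on the annular area (bore minus rod).
F = P × A_ann

F ≈ 4.48e5 N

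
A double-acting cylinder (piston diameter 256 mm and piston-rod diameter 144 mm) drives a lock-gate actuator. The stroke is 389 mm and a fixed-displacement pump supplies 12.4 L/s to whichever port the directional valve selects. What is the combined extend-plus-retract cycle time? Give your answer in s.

Cap-side area A_cap = π/4 × (256 mm)² = 51470 mm^2
Rod-side annular area A_ann = π/4 × (256² − 144²) = 35190 mm^2
t_ext = A_cap·L/Q = 1.615 s
t_ret = A_ann·L/Q = 1.104 s
t_cycle = t_ext + t_ret

t ≈ 2.72 s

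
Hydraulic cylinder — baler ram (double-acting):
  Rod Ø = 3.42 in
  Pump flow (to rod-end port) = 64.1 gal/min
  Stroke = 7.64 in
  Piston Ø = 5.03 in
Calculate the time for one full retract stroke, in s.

Rod-side annular area A_ann = π/4 × (5.03² − 3.42²) = 10.68 in^2
Swept volume V = A × L; t = V / Q = A·L / Q

t ≈ 0.331 s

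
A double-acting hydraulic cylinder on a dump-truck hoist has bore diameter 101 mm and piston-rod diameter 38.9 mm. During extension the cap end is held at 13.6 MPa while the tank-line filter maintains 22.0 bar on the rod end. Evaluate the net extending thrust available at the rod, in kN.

F ≈ 93.9 kN

Cap-side area A_cap = π/4 × (101 mm)² = 8012 mm^2
Rod-side annular area A_ann = π/4 × (101² − 38.9²) = 6823 mm^2
Net thrust = P_cap·A_cap − P_rod·A_ann = 109.0 kN − 15.01 kN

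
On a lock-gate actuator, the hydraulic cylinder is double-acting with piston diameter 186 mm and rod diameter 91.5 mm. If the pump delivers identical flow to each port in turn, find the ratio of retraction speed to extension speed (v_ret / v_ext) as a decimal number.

Cap-side area A_cap = π/4 × (186 mm)² = 27170 mm^2
Rod-side annular area A_ann = π/4 × (186² − 91.5²) = 20600 mm^2
For equal Q, v ∝ 1/A, so v_ret/v_ext = A_cap/A_ann.

v_ret/v_ext ≈ 1.32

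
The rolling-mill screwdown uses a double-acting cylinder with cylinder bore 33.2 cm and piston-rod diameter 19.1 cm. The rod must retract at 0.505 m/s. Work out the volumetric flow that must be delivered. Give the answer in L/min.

Rod-side annular area A_ann = π/4 × (33.2² − 19.1²) = 579.2 cm^2
Q = A × v

Q ≈ 1750 L/min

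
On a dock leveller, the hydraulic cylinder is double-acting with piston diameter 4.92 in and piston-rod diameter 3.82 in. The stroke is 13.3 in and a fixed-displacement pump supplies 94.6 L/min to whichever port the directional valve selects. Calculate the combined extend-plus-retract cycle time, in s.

Cap-side area A_cap = π/4 × (4.92 in)² = 19.01 in^2
Rod-side annular area A_ann = π/4 × (4.92² − 3.82²) = 7.551 in^2
t_ext = A_cap·L/Q = 2.628 s
t_ret = A_ann·L/Q = 1.044 s
t_cycle = t_ext + t_ret

t ≈ 3.67 s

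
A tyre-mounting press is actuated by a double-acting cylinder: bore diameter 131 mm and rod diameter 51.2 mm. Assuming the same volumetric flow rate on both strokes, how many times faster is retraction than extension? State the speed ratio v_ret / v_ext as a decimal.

Cap-side area A_cap = π/4 × (131 mm)² = 13480 mm^2
Rod-side annular area A_ann = π/4 × (131² − 51.2²) = 11420 mm^2
For equal Q, v ∝ 1/A, so v_ret/v_ext = A_cap/A_ann.

v_ret/v_ext ≈ 1.18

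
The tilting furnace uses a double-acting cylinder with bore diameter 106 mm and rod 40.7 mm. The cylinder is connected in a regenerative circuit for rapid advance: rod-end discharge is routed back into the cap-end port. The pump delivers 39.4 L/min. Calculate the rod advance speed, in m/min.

v ≈ 30.3 m/min

In regeneration the rod-end outflow joins the pump flow into the cap end, so the net volume the pump must supply per unit advance equals the rod cross-section area.
Rod cross-section A_rod = π/4 × (40.7 mm)² = 1301 mm^2
v = Q_pump / A_rod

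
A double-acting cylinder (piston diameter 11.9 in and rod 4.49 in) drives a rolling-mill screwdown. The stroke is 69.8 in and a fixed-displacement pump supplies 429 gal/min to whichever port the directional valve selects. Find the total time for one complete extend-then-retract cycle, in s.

Cap-side area A_cap = π/4 × (11.9 in)² = 111.2 in^2
Rod-side annular area A_ann = π/4 × (11.9² − 4.49²) = 95.39 in^2
t_ext = A_cap·L/Q = 4.700 s
t_ret = A_ann·L/Q = 4.031 s
t_cycle = t_ext + t_ret

t ≈ 8.73 s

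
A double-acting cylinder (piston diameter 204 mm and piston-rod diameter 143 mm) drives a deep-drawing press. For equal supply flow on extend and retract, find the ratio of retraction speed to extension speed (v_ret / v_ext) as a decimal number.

v_ret/v_ext ≈ 1.97

Cap-side area A_cap = π/4 × (204 mm)² = 32690 mm^2
Rod-side annular area A_ann = π/4 × (204² − 143²) = 16620 mm^2
For equal Q, v ∝ 1/A, so v_ret/v_ext = A_cap/A_ann.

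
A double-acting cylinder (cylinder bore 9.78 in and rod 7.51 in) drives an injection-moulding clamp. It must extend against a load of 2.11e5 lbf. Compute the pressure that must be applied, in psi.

P ≈ 2810 psi

Cap-side area A_cap = π/4 × (9.78 in)² = 75.12 in^2
P = F / A = 2.11e5 lbf / A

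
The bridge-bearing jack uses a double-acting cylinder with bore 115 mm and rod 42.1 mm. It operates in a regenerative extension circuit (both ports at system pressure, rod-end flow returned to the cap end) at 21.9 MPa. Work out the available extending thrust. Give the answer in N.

With equal pressure on both faces, forces on the annular region cancel; the net push is pressure × rod cross-section.
Rod cross-section A_rod = π/4 × (42.1 mm)² = 1392 mm^2
F = P × A_rod

F ≈ 30500 N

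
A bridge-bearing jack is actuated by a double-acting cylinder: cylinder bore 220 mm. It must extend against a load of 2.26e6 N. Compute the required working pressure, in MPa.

Cap-side area A_cap = π/4 × (220 mm)² = 38010 mm^2
P = F / A = 2.26e6 N / A

P ≈ 59.5 MPa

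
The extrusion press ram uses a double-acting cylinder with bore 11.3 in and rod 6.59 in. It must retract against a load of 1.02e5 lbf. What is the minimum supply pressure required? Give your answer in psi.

P ≈ 1540 psi

Rod-side annular area A_ann = π/4 × (11.3² − 6.59²) = 66.18 in^2
Retraction: pressure acts on the annular area.
P = F / A = 1.02e5 lbf / A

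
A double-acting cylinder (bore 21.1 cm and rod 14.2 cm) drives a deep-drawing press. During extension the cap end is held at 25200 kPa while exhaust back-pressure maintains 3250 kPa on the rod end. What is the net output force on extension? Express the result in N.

Cap-side area A_cap = π/4 × (21.1 cm)² = 349.7 cm^2
Rod-side annular area A_ann = π/4 × (21.1² − 14.2²) = 191.3 cm^2
Net thrust = P_cap·A_cap − P_rod·A_ann = 8.812e5 N − 62170 N

F ≈ 8.19e5 N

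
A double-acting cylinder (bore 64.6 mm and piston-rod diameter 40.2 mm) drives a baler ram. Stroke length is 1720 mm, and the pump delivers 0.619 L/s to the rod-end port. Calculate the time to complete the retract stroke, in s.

Rod-side annular area A_ann = π/4 × (64.6² − 40.2²) = 2008 mm^2
Swept volume V = A × L; t = V / Q = A·L / Q

t ≈ 5.58 s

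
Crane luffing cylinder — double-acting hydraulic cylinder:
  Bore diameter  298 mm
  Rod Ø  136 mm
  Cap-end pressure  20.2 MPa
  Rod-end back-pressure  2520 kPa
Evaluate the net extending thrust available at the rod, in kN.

Cap-side area A_cap = π/4 × (298 mm)² = 69750 mm^2
Rod-side annular area A_ann = π/4 × (298² − 136²) = 55220 mm^2
Net thrust = P_cap·A_cap − P_rod·A_ann = 1409 kN − 139.2 kN

F ≈ 1270 kN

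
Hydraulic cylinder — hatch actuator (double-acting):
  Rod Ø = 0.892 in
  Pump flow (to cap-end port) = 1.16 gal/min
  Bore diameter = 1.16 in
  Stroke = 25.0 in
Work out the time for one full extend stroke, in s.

Cap-side area A_cap = π/4 × (1.16 in)² = 1.057 in^2
Swept volume V = A × L; t = V / Q = A·L / Q

t ≈ 5.92 s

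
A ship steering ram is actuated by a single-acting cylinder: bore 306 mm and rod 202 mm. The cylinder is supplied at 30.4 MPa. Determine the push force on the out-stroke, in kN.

F ≈ 2240 kN

Cap-side area A_cap = π/4 × (306 mm)² = 73540 mm^2
F = P × A_cap = 30.4 MPa × A_cap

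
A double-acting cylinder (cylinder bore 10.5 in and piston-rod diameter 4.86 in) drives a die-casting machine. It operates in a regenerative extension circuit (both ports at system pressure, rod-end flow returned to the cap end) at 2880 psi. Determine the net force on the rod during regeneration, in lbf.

With equal pressure on both faces, forces on the annular region cancel; the net push is pressure × rod cross-section.
Rod cross-section A_rod = π/4 × (4.86 in)² = 18.55 in^2
F = P × A_rod

F ≈ 53400 lbf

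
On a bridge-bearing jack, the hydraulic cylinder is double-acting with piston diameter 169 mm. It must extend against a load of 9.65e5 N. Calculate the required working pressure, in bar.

P ≈ 430 bar

Cap-side area A_cap = π/4 × (169 mm)² = 22430 mm^2
P = F / A = 9.65e5 N / A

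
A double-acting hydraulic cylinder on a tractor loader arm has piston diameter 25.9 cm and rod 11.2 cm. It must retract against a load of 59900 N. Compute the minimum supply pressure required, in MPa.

Rod-side annular area A_ann = π/4 × (25.9² − 11.2²) = 428.3 cm^2
Retraction: pressure acts on the annular area.
P = F / A = 59900 N / A

P ≈ 1.40 MPa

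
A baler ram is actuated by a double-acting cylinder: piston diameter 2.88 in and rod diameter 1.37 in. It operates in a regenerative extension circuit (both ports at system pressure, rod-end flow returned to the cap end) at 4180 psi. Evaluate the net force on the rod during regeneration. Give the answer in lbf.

F ≈ 6160 lbf

With equal pressure on both faces, forces on the annular region cancel; the net push is pressure × rod cross-section.
Rod cross-section A_rod = π/4 × (1.37 in)² = 1.474 in^2
F = P × A_rod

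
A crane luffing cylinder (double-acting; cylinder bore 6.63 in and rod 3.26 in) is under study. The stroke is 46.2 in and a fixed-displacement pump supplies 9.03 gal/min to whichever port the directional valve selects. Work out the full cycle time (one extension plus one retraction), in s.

Cap-side area A_cap = π/4 × (6.63 in)² = 34.52 in^2
Rod-side annular area A_ann = π/4 × (6.63² − 3.26²) = 26.18 in^2
t_ext = A_cap·L/Q = 45.88 s
t_ret = A_ann·L/Q = 34.79 s
t_cycle = t_ext + t_ret

t ≈ 80.7 s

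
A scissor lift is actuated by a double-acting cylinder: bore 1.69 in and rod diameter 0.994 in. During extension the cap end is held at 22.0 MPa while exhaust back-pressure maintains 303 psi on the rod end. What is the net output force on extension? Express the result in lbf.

Cap-side area A_cap = π/4 × (1.69 in)² = 2.243 in^2
Rod-side annular area A_ann = π/4 × (1.69² − 0.994²) = 1.467 in^2
Net thrust = P_cap·A_cap − P_rod·A_ann = 7158 lbf − 444.6 lbf

F ≈ 6710 lbf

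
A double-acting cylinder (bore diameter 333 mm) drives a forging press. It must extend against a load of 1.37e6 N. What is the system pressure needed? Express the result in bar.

P ≈ 157 bar

Cap-side area A_cap = π/4 × (333 mm)² = 87090 mm^2
P = F / A = 1.37e6 N / A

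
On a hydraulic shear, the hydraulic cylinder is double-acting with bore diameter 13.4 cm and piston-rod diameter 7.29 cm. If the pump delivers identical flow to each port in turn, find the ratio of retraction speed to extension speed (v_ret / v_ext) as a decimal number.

v_ret/v_ext ≈ 1.42

Cap-side area A_cap = π/4 × (13.4 cm)² = 141.0 cm^2
Rod-side annular area A_ann = π/4 × (13.4² − 7.29²) = 99.29 cm^2
For equal Q, v ∝ 1/A, so v_ret/v_ext = A_cap/A_ann.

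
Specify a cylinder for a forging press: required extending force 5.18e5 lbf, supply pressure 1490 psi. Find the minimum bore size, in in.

D ≈ 21.0 in

Extension force acts on the full piston face: F = P × (π/4)D².
D = √(4F / (πP)) = √(4 × 5.18e5 lbf / (π × 1490 psi))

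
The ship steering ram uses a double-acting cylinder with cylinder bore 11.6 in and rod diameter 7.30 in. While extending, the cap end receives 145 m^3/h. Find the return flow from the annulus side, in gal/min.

Q_out ≈ 386 gal/min

Cap-side area A_cap = π/4 × (11.6 in)² = 105.7 in^2
Rod-side annular area A_ann = π/4 × (11.6² − 7.30²) = 63.83 in^2
Piston speed v = Q_in/A_cap; rod-end outflow Q_out = v × A_ann = Q_in × A_ann/A_cap.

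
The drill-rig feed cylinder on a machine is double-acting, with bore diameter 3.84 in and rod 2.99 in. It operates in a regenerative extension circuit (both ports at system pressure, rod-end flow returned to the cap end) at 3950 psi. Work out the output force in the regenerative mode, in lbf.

F ≈ 27700 lbf

With equal pressure on both faces, forces on the annular region cancel; the net push is pressure × rod cross-section.
Rod cross-section A_rod = π/4 × (2.99 in)² = 7.022 in^2
F = P × A_rod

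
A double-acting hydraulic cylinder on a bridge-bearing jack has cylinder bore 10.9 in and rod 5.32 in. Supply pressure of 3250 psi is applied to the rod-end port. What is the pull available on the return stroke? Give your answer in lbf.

Rod-side annular area A_ann = π/4 × (10.9² − 5.32²) = 71.08 in^2
On retraction the pressure acts on the annular area (bore minus rod).
F = P × A_ann

F ≈ 2.31e5 lbf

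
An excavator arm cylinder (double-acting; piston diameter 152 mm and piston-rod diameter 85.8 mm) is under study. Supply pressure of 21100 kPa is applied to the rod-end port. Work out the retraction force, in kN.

Rod-side annular area A_ann = π/4 × (152² − 85.8²) = 12360 mm^2
On retraction the pressure acts on the annular area (bore minus rod).
F = P × A_ann

F ≈ 261 kN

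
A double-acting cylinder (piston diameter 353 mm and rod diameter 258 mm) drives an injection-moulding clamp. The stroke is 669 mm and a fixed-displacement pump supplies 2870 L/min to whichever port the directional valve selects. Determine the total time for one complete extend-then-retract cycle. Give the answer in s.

t ≈ 2.01 s

Cap-side area A_cap = π/4 × (353 mm)² = 97870 mm^2
Rod-side annular area A_ann = π/4 × (353² − 258²) = 45590 mm^2
t_ext = A_cap·L/Q = 1.369 s
t_ret = A_ann·L/Q = 0.6376 s
t_cycle = t_ext + t_ret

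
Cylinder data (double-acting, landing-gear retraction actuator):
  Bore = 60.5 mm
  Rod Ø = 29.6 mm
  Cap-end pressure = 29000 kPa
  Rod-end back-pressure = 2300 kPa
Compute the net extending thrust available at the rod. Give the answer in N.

F ≈ 78300 N

Cap-side area A_cap = π/4 × (60.5 mm)² = 2875 mm^2
Rod-side annular area A_ann = π/4 × (60.5² − 29.6²) = 2187 mm^2
Net thrust = P_cap·A_cap − P_rod·A_ann = 83370 N − 5029 N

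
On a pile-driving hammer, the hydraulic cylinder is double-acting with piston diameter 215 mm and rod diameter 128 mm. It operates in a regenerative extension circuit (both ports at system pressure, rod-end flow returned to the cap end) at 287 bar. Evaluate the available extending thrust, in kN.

F ≈ 369 kN

With equal pressure on both faces, forces on the annular region cancel; the net push is pressure × rod cross-section.
Rod cross-section A_rod = π/4 × (128 mm)² = 12870 mm^2
F = P × A_rod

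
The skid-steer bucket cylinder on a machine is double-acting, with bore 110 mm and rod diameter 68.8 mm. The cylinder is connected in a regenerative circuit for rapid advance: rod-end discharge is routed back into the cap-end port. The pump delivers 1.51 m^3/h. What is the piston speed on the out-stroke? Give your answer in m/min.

v ≈ 6.77 m/min

In regeneration the rod-end outflow joins the pump flow into the cap end, so the net volume the pump must supply per unit advance equals the rod cross-section area.
Rod cross-section A_rod = π/4 × (68.8 mm)² = 3718 mm^2
v = Q_pump / A_rod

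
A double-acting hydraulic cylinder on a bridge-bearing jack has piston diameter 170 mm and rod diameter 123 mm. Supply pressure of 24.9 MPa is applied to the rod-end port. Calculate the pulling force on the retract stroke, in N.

Rod-side annular area A_ann = π/4 × (170² − 123²) = 10820 mm^2
On retraction the pressure acts on the annular area (bore minus rod).
F = P × A_ann

F ≈ 2.69e5 N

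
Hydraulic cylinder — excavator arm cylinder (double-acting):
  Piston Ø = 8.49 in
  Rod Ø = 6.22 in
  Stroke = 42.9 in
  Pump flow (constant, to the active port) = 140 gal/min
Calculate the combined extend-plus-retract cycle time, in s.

t ≈ 6.59 s

Cap-side area A_cap = π/4 × (8.49 in)² = 56.61 in^2
Rod-side annular area A_ann = π/4 × (8.49² − 6.22²) = 26.23 in^2
t_ext = A_cap·L/Q = 4.506 s
t_ret = A_ann·L/Q = 2.087 s
t_cycle = t_ext + t_ret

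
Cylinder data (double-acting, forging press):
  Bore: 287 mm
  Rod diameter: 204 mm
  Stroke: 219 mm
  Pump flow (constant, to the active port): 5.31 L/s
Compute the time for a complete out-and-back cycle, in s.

t ≈ 3.99 s

Cap-side area A_cap = π/4 × (287 mm)² = 64690 mm^2
Rod-side annular area A_ann = π/4 × (287² − 204²) = 32010 mm^2
t_ext = A_cap·L/Q = 2.668 s
t_ret = A_ann·L/Q = 1.320 s
t_cycle = t_ext + t_ret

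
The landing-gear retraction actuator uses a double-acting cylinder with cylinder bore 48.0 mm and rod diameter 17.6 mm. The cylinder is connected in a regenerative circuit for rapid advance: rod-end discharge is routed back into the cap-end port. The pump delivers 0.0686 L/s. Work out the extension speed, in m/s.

In regeneration the rod-end outflow joins the pump flow into the cap end, so the net volume the pump must supply per unit advance equals the rod cross-section area.
Rod cross-section A_rod = π/4 × (17.6 mm)² = 243.3 mm^2
v = Q_pump / A_rod

v ≈ 0.282 m/s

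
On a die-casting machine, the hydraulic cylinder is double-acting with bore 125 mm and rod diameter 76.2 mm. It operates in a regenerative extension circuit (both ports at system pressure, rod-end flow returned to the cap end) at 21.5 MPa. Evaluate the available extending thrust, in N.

F ≈ 98000 N

With equal pressure on both faces, forces on the annular region cancel; the net push is pressure × rod cross-section.
Rod cross-section A_rod = π/4 × (76.2 mm)² = 4560 mm^2
F = P × A_rod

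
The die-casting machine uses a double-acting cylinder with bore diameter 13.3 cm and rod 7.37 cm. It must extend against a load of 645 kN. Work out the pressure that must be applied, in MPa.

Cap-side area A_cap = π/4 × (13.3 cm)² = 138.9 cm^2
P = F / A = 645 kN / A

P ≈ 46.4 MPa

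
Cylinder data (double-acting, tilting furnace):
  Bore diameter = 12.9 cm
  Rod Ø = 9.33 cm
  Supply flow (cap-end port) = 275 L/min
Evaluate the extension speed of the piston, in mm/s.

v ≈ 351 mm/s

Cap-side area A_cap = π/4 × (12.9 cm)² = 130.7 cm^2
v = Q / A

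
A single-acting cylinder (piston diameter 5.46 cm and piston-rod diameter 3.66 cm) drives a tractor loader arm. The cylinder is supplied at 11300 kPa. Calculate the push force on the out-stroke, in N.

F ≈ 26500 N

Cap-side area A_cap = π/4 × (5.46 cm)² = 23.41 cm^2
F = P × A_cap = 11300 kPa × A_cap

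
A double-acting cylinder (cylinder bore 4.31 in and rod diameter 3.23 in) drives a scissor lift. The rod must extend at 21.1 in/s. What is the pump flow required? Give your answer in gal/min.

Q ≈ 80.0 gal/min

Cap-side area A_cap = π/4 × (4.31 in)² = 14.59 in^2
Q = A × v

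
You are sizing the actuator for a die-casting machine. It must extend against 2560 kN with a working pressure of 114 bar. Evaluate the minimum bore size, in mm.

D ≈ 535 mm

Extension force acts on the full piston face: F = P × (π/4)D².
D = √(4F / (πP)) = √(4 × 2560 kN / (π × 114 bar))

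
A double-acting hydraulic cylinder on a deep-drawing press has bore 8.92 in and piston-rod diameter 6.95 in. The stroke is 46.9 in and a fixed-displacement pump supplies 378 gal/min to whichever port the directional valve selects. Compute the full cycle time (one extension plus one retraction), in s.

Cap-side area A_cap = π/4 × (8.92 in)² = 62.49 in^2
Rod-side annular area A_ann = π/4 × (8.92² − 6.95²) = 24.55 in^2
t_ext = A_cap·L/Q = 2.014 s
t_ret = A_ann·L/Q = 0.7913 s
t_cycle = t_ext + t_ret

t ≈ 2.81 s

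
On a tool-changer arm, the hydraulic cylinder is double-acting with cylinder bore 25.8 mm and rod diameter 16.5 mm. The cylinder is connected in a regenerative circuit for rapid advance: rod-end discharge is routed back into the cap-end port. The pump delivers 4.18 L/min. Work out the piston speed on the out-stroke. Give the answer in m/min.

In regeneration the rod-end outflow joins the pump flow into the cap end, so the net volume the pump must supply per unit advance equals the rod cross-section area.
Rod cross-section A_rod = π/4 × (16.5 mm)² = 213.8 mm^2
v = Q_pump / A_rod

v ≈ 19.5 m/min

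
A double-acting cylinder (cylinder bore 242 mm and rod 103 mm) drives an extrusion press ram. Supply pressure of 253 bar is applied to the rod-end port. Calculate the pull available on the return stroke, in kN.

F ≈ 953 kN

Rod-side annular area A_ann = π/4 × (242² − 103²) = 37660 mm^2
On retraction the pressure acts on the annular area (bore minus rod).
F = P × A_ann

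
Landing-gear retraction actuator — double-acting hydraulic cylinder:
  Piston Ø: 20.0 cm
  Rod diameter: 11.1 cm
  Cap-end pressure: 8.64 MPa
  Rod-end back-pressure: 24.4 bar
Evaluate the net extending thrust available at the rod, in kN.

Cap-side area A_cap = π/4 × (20.0 cm)² = 314.2 cm^2
Rod-side annular area A_ann = π/4 × (20.0² − 11.1²) = 217.4 cm^2
Net thrust = P_cap·A_cap − P_rod·A_ann = 271.4 kN − 53.04 kN

F ≈ 218 kN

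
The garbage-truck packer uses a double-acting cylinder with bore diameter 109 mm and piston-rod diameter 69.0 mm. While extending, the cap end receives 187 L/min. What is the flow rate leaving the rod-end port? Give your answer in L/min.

Cap-side area A_cap = π/4 × (109 mm)² = 9331 mm^2
Rod-side annular area A_ann = π/4 × (109² − 69.0²) = 5592 mm^2
Piston speed v = Q_in/A_cap; rod-end outflow Q_out = v × A_ann = Q_in × A_ann/A_cap.

Q_out ≈ 112 L/min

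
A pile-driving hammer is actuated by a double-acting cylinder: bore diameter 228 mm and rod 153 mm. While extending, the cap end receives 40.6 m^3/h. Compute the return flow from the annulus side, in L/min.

Q_out ≈ 372 L/min

Cap-side area A_cap = π/4 × (228 mm)² = 40830 mm^2
Rod-side annular area A_ann = π/4 × (228² − 153²) = 22440 mm^2
Piston speed v = Q_in/A_cap; rod-end outflow Q_out = v × A_ann = Q_in × A_ann/A_cap.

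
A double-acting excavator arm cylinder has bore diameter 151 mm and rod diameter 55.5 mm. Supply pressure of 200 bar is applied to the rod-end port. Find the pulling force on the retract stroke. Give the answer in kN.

F ≈ 310 kN

Rod-side annular area A_ann = π/4 × (151² − 55.5²) = 15490 mm^2
On retraction the pressure acts on the annular area (bore minus rod).
F = P × A_ann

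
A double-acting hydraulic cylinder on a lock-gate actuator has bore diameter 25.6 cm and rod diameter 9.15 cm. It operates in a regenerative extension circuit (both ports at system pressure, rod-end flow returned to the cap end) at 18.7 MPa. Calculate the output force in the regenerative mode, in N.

With equal pressure on both faces, forces on the annular region cancel; the net push is pressure × rod cross-section.
Rod cross-section A_rod = π/4 × (9.15 cm)² = 65.76 cm^2
F = P × A_rod

F ≈ 1.23e5 N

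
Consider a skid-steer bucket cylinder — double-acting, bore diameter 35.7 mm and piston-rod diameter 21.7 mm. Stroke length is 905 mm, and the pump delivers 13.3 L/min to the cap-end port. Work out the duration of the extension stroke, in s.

Cap-side area A_cap = π/4 × (35.7 mm)² = 1001 mm^2
Swept volume V = A × L; t = V / Q = A·L / Q

t ≈ 4.09 s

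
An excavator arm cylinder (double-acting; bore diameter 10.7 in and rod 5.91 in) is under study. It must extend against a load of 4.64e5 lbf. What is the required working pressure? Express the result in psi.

Cap-side area A_cap = π/4 × (10.7 in)² = 89.92 in^2
P = F / A = 4.64e5 lbf / A

P ≈ 5160 psi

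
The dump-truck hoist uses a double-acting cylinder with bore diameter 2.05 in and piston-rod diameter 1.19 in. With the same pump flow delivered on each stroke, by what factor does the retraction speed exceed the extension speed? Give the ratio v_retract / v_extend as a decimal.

Cap-side area A_cap = π/4 × (2.05 in)² = 3.301 in^2
Rod-side annular area A_ann = π/4 × (2.05² − 1.19²) = 2.188 in^2
For equal Q, v ∝ 1/A, so v_ret/v_ext = A_cap/A_ann.

v_ret/v_ext ≈ 1.51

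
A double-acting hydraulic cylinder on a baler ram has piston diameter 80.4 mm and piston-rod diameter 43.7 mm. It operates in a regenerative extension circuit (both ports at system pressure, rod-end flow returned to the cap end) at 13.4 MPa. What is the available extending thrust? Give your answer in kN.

F ≈ 20.1 kN

With equal pressure on both faces, forces on the annular region cancel; the net push is pressure × rod cross-section.
Rod cross-section A_rod = π/4 × (43.7 mm)² = 1500 mm^2
F = P × A_rod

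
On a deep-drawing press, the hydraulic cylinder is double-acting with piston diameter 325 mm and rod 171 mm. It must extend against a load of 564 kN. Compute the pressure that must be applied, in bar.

P ≈ 68.0 bar

Cap-side area A_cap = π/4 × (325 mm)² = 82960 mm^2
P = F / A = 564 kN / A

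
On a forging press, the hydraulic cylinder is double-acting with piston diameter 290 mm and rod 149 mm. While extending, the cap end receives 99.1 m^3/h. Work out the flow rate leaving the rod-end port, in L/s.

Cap-side area A_cap = π/4 × (290 mm)² = 66050 mm^2
Rod-side annular area A_ann = π/4 × (290² − 149²) = 48620 mm^2
Piston speed v = Q_in/A_cap; rod-end outflow Q_out = v × A_ann = Q_in × A_ann/A_cap.

Q_out ≈ 20.3 L/s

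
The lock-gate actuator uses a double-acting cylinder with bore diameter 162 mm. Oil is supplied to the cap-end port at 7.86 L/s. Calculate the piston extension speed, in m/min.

v ≈ 22.9 m/min

Cap-side area A_cap = π/4 × (162 mm)² = 20610 mm^2
v = Q / A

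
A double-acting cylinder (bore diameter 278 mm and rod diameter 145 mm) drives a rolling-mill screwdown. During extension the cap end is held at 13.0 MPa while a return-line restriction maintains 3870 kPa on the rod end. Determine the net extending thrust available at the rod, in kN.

Cap-side area A_cap = π/4 × (278 mm)² = 60700 mm^2
Rod-side annular area A_ann = π/4 × (278² − 145²) = 44190 mm^2
Net thrust = P_cap·A_cap − P_rod·A_ann = 789.1 kN − 171.0 kN

F ≈ 618 kN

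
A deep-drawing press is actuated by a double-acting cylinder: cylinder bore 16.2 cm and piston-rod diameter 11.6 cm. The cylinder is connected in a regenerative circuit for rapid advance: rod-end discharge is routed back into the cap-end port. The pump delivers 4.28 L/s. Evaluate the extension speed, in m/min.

v ≈ 24.3 m/min

In regeneration the rod-end outflow joins the pump flow into the cap end, so the net volume the pump must supply per unit advance equals the rod cross-section area.
Rod cross-section A_rod = π/4 × (11.6 cm)² = 105.7 cm^2
v = Q_pump / A_rod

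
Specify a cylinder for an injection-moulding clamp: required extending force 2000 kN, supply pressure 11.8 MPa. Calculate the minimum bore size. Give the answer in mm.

D ≈ 465 mm

Extension force acts on the full piston face: F = P × (π/4)D².
D = √(4F / (πP)) = √(4 × 2000 kN / (π × 11.8 MPa))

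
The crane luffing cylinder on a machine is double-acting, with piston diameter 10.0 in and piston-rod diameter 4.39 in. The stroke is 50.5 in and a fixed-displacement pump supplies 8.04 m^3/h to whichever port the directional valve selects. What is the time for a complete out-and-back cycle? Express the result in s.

t ≈ 52.6 s

Cap-side area A_cap = π/4 × (10.0 in)² = 78.54 in^2
Rod-side annular area A_ann = π/4 × (10.0² − 4.39²) = 63.40 in^2
t_ext = A_cap·L/Q = 29.10 s
t_ret = A_ann·L/Q = 23.49 s
t_cycle = t_ext + t_ret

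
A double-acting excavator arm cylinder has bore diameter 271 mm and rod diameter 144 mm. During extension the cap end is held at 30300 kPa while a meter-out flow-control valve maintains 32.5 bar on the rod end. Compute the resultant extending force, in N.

Cap-side area A_cap = π/4 × (271 mm)² = 57680 mm^2
Rod-side annular area A_ann = π/4 × (271² − 144²) = 41390 mm^2
Net thrust = P_cap·A_cap − P_rod·A_ann = 1.748e6 N − 1.345e5 N

F ≈ 1.61e6 N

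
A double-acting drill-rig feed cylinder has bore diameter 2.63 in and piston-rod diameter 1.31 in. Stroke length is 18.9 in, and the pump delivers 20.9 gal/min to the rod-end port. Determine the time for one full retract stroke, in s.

t ≈ 0.959 s

Rod-side annular area A_ann = π/4 × (2.63² − 1.31²) = 4.085 in^2
Swept volume V = A × L; t = V / Q = A·L / Q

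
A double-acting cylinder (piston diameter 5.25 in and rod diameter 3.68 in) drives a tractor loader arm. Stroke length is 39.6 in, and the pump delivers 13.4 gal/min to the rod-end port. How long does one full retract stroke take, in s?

Rod-side annular area A_ann = π/4 × (5.25² − 3.68²) = 11.01 in^2
Swept volume V = A × L; t = V / Q = A·L / Q

t ≈ 8.45 s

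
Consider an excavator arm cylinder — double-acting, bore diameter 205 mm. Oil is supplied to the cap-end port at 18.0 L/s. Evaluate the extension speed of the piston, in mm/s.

v ≈ 545 mm/s

Cap-side area A_cap = π/4 × (205 mm)² = 33010 mm^2
v = Q / A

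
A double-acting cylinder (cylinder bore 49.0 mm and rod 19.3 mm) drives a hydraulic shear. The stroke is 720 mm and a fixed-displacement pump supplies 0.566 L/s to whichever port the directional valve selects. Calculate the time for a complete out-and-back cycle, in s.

t ≈ 4.43 s

Cap-side area A_cap = π/4 × (49.0 mm)² = 1886 mm^2
Rod-side annular area A_ann = π/4 × (49.0² − 19.3²) = 1593 mm^2
t_ext = A_cap·L/Q = 2.399 s
t_ret = A_ann·L/Q = 2.027 s
t_cycle = t_ext + t_ret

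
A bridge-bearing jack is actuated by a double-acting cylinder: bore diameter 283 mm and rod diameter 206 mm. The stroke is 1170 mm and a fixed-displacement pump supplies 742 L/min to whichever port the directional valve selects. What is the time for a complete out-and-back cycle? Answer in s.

Cap-side area A_cap = π/4 × (283 mm)² = 62900 mm^2
Rod-side annular area A_ann = π/4 × (283² − 206²) = 29570 mm^2
t_ext = A_cap·L/Q = 5.951 s
t_ret = A_ann·L/Q = 2.798 s
t_cycle = t_ext + t_ret

t ≈ 8.75 s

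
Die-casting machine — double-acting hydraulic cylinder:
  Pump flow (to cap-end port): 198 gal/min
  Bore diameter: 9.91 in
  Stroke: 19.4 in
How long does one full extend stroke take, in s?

Cap-side area A_cap = π/4 × (9.91 in)² = 77.13 in^2
Swept volume V = A × L; t = V / Q = A·L / Q

t ≈ 1.96 s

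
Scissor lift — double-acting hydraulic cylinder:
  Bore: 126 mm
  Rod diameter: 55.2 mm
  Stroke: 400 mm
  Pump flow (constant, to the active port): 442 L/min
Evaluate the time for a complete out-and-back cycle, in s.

Cap-side area A_cap = π/4 × (126 mm)² = 12470 mm^2
Rod-side annular area A_ann = π/4 × (126² − 55.2²) = 10080 mm^2
t_ext = A_cap·L/Q = 0.6770 s
t_ret = A_ann·L/Q = 0.5471 s
t_cycle = t_ext + t_ret

t ≈ 1.22 s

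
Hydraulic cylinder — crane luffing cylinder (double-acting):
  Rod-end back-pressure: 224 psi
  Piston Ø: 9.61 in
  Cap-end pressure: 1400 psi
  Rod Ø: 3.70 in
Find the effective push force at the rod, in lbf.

Cap-side area A_cap = π/4 × (9.61 in)² = 72.53 in^2
Rod-side annular area A_ann = π/4 × (9.61² − 3.70²) = 61.78 in^2
Net thrust = P_cap·A_cap − P_rod·A_ann = 1.015e5 lbf − 13840 lbf

F ≈ 87700 lbf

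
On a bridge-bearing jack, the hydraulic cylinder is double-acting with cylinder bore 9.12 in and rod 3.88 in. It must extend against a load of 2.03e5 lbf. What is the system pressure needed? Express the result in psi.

P ≈ 3110 psi

Cap-side area A_cap = π/4 × (9.12 in)² = 65.33 in^2
P = F / A = 2.03e5 lbf / A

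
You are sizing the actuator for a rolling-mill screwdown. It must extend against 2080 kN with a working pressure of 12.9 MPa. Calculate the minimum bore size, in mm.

D ≈ 453 mm

Extension force acts on the full piston face: F = P × (π/4)D².
D = √(4F / (πP)) = √(4 × 2080 kN / (π × 12.9 MPa))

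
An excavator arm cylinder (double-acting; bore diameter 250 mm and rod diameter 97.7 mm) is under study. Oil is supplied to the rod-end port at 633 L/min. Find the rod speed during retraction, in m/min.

v ≈ 15.2 m/min

Rod-side annular area A_ann = π/4 × (250² − 97.7²) = 41590 mm^2
Flow into the rod-end port fills the annular volume.
v = Q / A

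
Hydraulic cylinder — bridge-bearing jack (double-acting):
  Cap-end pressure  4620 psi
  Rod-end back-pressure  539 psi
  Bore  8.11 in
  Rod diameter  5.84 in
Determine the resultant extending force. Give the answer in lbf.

F ≈ 2.25e5 lbf

Cap-side area A_cap = π/4 × (8.11 in)² = 51.66 in^2
Rod-side annular area A_ann = π/4 × (8.11² − 5.84²) = 24.87 in^2
Net thrust = P_cap·A_cap − P_rod·A_ann = 2.387e5 lbf − 13410 lbf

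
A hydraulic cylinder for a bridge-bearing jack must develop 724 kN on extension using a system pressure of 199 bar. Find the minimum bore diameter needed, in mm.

Extension force acts on the full piston face: F = P × (π/4)D².
D = √(4F / (πP)) = √(4 × 724 kN / (π × 199 bar))

D ≈ 215 mm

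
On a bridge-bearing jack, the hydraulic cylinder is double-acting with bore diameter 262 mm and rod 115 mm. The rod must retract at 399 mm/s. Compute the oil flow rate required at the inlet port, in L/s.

Rod-side annular area A_ann = π/4 × (262² − 115²) = 43530 mm^2
Q = A × v

Q ≈ 17.4 L/s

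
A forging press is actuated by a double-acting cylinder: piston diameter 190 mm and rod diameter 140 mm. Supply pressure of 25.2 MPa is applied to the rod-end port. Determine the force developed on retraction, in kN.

Rod-side annular area A_ann = π/4 × (190² − 140²) = 12960 mm^2
On retraction the pressure acts on the annular area (bore minus rod).
F = P × A_ann

F ≈ 327 kN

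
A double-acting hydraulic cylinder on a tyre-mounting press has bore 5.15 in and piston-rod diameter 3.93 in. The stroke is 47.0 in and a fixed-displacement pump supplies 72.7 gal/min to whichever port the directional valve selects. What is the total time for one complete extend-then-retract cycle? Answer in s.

Cap-side area A_cap = π/4 × (5.15 in)² = 20.83 in^2
Rod-side annular area A_ann = π/4 × (5.15² − 3.93²) = 8.700 in^2
t_ext = A_cap·L/Q = 3.498 s
t_ret = A_ann·L/Q = 1.461 s
t_cycle = t_ext + t_ret

t ≈ 4.96 s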